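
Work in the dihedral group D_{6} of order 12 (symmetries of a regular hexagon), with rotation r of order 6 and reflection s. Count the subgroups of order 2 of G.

|G| = 12 and 2 | 12, so subgroups of order 2 are possible by Lagrange.
The subgroups of order 2 are: {e, r^2s}; {e, r^3}; {e, r^3s}; {e, r^4s}; … (7 in all).
So G has 7 subgroups of order 2.

7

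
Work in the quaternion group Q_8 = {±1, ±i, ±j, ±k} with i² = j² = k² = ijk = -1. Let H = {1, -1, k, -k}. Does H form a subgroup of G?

Yes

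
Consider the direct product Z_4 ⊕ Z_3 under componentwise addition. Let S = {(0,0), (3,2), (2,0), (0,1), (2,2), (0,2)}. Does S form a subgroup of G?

No

(2,2) ∈ S but its inverse (2,1) ∉ S, so S is not a subgroup.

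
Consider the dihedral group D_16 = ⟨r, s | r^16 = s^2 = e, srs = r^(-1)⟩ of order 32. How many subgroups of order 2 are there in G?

17

|G| = 32 and 2 | 32, so subgroups of order 2 are possible by Lagrange.
The subgroups of order 2 are: {e, r^10s}; {e, r^11s}; {e, r^12s}; {e, r^13s}; … (17 in all).
So G has 17 subgroups of order 2.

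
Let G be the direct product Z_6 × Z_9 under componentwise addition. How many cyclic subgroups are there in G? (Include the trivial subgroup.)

A cyclic subgroup of order d is generated by each of its φ(d) elements of order d, so the cyclic subgroups of order d number (#elements of order d)/φ(d).
Cyclic subgroups by order — order 1: 1; order 2: 1; order 3: 4; order 6: 4; order 9: 3; order 18: 3.
Total: 16.

16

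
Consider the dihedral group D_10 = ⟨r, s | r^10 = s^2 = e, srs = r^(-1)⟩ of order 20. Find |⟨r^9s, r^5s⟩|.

|⟨r^9s⟩| = 2 and |⟨r^5s⟩| = 2, so |H| is a multiple of lcm(2, 2) = 2 and divides |G| = 20.
Closing under the operation: H = {e, r^2, r^4, r^6, r^8, rs, r^3s, r^5s, r^7s, r^9s}, so |H| = 10.

10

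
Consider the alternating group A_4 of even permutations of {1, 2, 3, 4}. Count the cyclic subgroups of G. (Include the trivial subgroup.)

8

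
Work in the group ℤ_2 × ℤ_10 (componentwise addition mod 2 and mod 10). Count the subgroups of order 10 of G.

3

|G| = 20 and 10 | 20, so subgroups of order 10 are possible by Lagrange.
The subgroups of order 10 are: {(0,0), (0,1), (0,2), (0,3), (0,4), (0,5), (0,6), (0,7), (0,8), (0,9)}; {(0,0), (0,2), (0,4), (0,6), (0,8), (1,0), (1,2), (1,4), (1,6), (1,8)}; {(0,0), (0,2), (0,4), (0,6), (0,8), (1,1), (1,3), (1,5), (1,7), (1,9)}.
So G has 3 subgroups of order 10.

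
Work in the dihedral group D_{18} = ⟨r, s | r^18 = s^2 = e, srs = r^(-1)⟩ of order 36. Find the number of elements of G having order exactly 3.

The elements of order 3 are: r^6, r^12.
That's 2.

2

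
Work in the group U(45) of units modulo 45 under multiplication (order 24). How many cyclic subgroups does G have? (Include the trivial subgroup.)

12

Each element a generates a cyclic subgroup ⟨a⟩; distinct elements may generate the same one (a cyclic group of order d has φ(d) generators).
Cyclic subgroups by order — order 1: 1; order 2: 3; order 3: 1; order 4: 2; order 6: 3; order 12: 2.
Total: 12.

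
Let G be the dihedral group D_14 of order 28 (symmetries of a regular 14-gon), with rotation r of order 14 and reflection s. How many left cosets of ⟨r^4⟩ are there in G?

4

|⟨r^4⟩| = 7 and |G| = 28.
By Lagrange, [G : H] = |G|/|H| = 28/7 = 4.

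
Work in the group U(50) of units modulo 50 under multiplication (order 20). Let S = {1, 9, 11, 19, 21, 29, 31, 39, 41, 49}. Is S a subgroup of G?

Yes

|S| = 10 divides |G| = 20, consistent with Lagrange.
S contains the identity, every element's inverse is in S, and S is closed under ·: it is a subgroup.
In fact S = ⟨39⟩.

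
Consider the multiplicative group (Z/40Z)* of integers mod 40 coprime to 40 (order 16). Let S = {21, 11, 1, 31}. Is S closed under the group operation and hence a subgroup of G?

|S| = 4 divides |G| = 16, consistent with Lagrange.
S contains the identity, every element's inverse is in S, and S is closed under ·: it is a subgroup.

Yes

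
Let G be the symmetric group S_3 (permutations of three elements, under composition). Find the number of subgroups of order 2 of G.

|G| = 6 and 2 | 6, so subgroups of order 2 are possible by Lagrange.
The subgroups of order 2 are: {e, (1 2)}; {e, (1 3)}; {e, (2 3)}.
So G has 3 subgroups of order 2.

3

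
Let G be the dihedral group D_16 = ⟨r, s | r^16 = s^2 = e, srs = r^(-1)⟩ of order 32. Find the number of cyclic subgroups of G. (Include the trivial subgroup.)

21

Each element a generates a cyclic subgroup ⟨a⟩; distinct elements may generate the same one (a cyclic group of order d has φ(d) generators).
Cyclic subgroups by order — order 1: 1; order 2: 17; order 4: 1; order 8: 1; order 16: 1.
Total: 21.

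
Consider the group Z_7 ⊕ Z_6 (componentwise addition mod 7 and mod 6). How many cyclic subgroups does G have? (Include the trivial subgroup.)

8

Each element a generates a cyclic subgroup ⟨a⟩; distinct elements may generate the same one (a cyclic group of order d has φ(d) generators).
Cyclic subgroups by order — order 1: 1; order 2: 1; order 3: 1; order 6: 1; order 7: 1; order 14: 1; order 21: 1; order 42: 1.
Total: 8.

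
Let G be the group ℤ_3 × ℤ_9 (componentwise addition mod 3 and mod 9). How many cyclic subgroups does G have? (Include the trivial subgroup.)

A cyclic subgroup of order d is generated by each of its φ(d) elements of order d, so the cyclic subgroups of order d number (#elements of order d)/φ(d).
Cyclic subgroups by order — order 1: 1; order 3: 4; order 9: 3.
Total: 8.

8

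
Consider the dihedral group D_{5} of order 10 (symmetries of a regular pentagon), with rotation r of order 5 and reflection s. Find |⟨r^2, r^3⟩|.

5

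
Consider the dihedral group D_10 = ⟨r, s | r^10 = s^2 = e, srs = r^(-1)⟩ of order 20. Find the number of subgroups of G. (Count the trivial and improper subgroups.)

22

|G| = 20, so by Lagrange every subgroup order divides 20. Divisors: 1, 2, 4, 5, 10, 20.
Subgroups by order — order 1: 1; order 2: 11; order 4: 5; order 5: 1; order 10: 3; order 20: 1.
Total: 1 + 11 + 5 + 1 + 3 + 1 = 22.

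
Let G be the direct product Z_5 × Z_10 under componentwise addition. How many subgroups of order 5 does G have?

6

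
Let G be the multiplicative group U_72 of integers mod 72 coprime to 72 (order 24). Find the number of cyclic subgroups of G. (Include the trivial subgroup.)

Group the elements of G by the cyclic subgroup they generate; each cyclic subgroup of order d accounts for φ(d) elements.
Cyclic subgroups by order — order 1: 1; order 2: 7; order 3: 1; order 6: 7.
Total: 16.

16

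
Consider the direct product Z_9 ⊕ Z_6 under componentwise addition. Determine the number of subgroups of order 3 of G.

|G| = 54 and 3 | 54, so subgroups of order 3 are possible by Lagrange.
The subgroups of order 3 are: {(0,0), (0,2), (0,4)}; {(0,0), (3,0), (6,0)}; {(0,0), (3,2), (6,4)}; {(0,0), (3,4), (6,2)}.
So G has 4 subgroups of order 3.

4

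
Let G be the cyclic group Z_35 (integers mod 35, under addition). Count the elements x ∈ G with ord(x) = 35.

24

In a cyclic group of order 35, the number of elements of order d (for d | 35) is φ(d).
φ(35) = 24.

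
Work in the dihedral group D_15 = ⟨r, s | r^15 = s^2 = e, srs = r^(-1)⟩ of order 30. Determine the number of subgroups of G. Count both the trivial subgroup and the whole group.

|G| = 30, so by Lagrange every subgroup order divides 30. Divisors: 1, 2, 3, 5, 6, 10, 15, 30.
Subgroups by order — order 1: 1; order 2: 15; order 3: 1; order 5: 1; order 6: 5; order 10: 3; order 15: 1; order 30: 1.
Total: 1 + 15 + 1 + 1 + 5 + 3 + 1 + 1 = 28.

28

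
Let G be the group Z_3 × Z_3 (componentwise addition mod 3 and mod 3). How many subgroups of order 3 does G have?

4

|G| = 9 and 3 | 9, so subgroups of order 3 are possible by Lagrange.
The subgroups of order 3 are: {(0,0), (0,1), (0,2)}; {(0,0), (1,0), (2,0)}; {(0,0), (1,1), (2,2)}; {(0,0), (1,2), (2,1)}.
So G has 4 subgroups of order 3.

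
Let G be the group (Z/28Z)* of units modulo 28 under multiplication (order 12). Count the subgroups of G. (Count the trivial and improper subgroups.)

10

|G| = 12, so by Lagrange every subgroup order divides 12. Divisors: 1, 2, 3, 4, 6, 12.
Subgroups by order — order 1: 1; order 2: 3; order 3: 1; order 4: 1; order 6: 3; order 12: 1.
Total: 1 + 3 + 1 + 1 + 3 + 1 = 10.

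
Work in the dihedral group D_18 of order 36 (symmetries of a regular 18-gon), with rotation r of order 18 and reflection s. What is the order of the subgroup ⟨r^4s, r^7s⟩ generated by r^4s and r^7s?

|⟨r^4s⟩| = 2 and |⟨r^7s⟩| = 2, so |H| is a multiple of lcm(2, 2) = 2 and divides |G| = 36.
Closing under the operation: H = {e, r^3, r^6, r^9, r^12, r^15, rs, r^4s, r^7s, r^10s, r^13s, r^16s}, so |H| = 12.

12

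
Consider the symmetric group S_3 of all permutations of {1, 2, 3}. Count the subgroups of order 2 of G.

3

|G| = 6 and 2 | 6, so subgroups of order 2 are possible by Lagrange.
The subgroups of order 2 are: {e, (1 2)}; {e, (1 3)}; {e, (2 3)}.
So G has 3 subgroups of order 2.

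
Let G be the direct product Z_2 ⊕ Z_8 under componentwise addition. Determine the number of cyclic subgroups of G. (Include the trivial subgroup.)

A cyclic subgroup of order d is generated by each of its φ(d) elements of order d, so the cyclic subgroups of order d number (#elements of order d)/φ(d).
Cyclic subgroups by order — order 1: 1; order 2: 3; order 4: 2; order 8: 2.
Total: 8.

8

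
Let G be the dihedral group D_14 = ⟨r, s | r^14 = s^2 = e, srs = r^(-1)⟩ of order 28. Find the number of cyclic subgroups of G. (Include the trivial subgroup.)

18

Each element a generates a cyclic subgroup ⟨a⟩; distinct elements may generate the same one (a cyclic group of order d has φ(d) generators).
Cyclic subgroups by order — order 1: 1; order 2: 15; order 7: 1; order 14: 1.
Total: 18.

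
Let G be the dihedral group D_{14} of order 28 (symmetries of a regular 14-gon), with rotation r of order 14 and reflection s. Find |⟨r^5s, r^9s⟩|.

14

|⟨r^5s⟩| = 2 and |⟨r^9s⟩| = 2, so |H| is a multiple of lcm(2, 2) = 2 and divides |G| = 28.
Closing under the operation: H = {e, r^2, r^4, r^6, r^8, r^10, r^12, rs, r^3s, r^5s, r^7s, r^9s, r^11s, r^13s}, so |H| = 14.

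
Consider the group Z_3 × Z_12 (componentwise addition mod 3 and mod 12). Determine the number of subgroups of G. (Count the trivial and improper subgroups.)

18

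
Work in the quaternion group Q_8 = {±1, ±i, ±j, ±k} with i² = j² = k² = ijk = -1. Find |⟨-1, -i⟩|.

4

|⟨-1⟩| = 2 and |⟨-i⟩| = 4, so |H| is a multiple of lcm(2, 4) = 4 and divides |G| = 8.
Closing under the operation: H = {1, -1, i, -i}, so |H| = 4.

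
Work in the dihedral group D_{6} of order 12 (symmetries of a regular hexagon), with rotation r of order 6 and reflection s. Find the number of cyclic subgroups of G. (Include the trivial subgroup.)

10

Group the elements of G by the cyclic subgroup they generate; each cyclic subgroup of order d accounts for φ(d) elements.
Cyclic subgroups by order — order 1: 1; order 2: 7; order 3: 1; order 6: 1.
Total: 10.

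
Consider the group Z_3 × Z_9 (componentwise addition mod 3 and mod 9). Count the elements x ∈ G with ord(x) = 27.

0

An element (a,b) has order lcm(ord(a), ord(b)); count pairs with lcm equal to 27.
Enumerating gives 0 such elements.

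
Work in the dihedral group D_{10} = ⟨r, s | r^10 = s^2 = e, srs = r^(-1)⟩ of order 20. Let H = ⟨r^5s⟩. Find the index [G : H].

10

|⟨r^5s⟩| = 2 and |G| = 20.
By Lagrange, [G : H] = |G|/|H| = 20/2 = 10.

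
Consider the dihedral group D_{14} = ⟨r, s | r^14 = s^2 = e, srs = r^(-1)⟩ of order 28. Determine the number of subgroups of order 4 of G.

7

|G| = 28 and 4 | 28, so subgroups of order 4 are possible by Lagrange.
The subgroups of order 4 are: {e, r^7, r^3s, r^10s}; {e, r^7, r^4s, r^11s}; {e, r^7, r^5s, r^12s}; {e, r^7, r^6s, r^13s}; … (7 in all).
So G has 7 subgroups of order 4.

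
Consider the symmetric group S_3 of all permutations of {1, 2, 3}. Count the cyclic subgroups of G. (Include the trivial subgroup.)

5

Each element a generates a cyclic subgroup ⟨a⟩; distinct elements may generate the same one (a cyclic group of order d has φ(d) generators).
Cyclic subgroups by order — order 1: 1; order 2: 3; order 3: 1.
Total: 5.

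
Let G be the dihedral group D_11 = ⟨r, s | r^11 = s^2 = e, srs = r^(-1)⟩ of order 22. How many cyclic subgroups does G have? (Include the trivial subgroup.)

A cyclic subgroup of order d is generated by each of its φ(d) elements of order d, so the cyclic subgroups of order d number (#elements of order d)/φ(d).
Cyclic subgroups by order — order 1: 1; order 2: 11; order 11: 1.
Total: 13.

13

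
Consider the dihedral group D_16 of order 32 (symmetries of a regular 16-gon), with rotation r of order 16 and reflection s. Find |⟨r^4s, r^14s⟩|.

16

|⟨r^4s⟩| = 2 and |⟨r^14s⟩| = 2, so |H| is a multiple of lcm(2, 2) = 2 and divides |G| = 32.
Closing under the operation: H = {e, r^2, r^4, r^6, r^8, r^10, r^12, r^14, s, r^2s, r^4s, r^6s, r^8s, r^10s, r^12s, r^14s}, so |H| = 16.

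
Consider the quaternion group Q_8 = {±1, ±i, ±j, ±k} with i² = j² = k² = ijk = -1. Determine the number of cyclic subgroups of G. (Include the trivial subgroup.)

Group the elements of G by the cyclic subgroup they generate; each cyclic subgroup of order d accounts for φ(d) elements.
Cyclic subgroups by order — order 1: 1; order 2: 1; order 4: 3.
Total: 5.

5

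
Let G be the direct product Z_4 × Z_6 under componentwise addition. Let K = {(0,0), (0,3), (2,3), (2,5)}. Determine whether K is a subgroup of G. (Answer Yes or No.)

No

(2,5) ∈ K but its inverse (2,1) ∉ K, so K is not a subgroup.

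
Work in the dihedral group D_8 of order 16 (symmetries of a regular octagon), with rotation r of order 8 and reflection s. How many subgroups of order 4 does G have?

5

|G| = 16 and 4 | 16, so subgroups of order 4 are possible by Lagrange.
The subgroups of order 4 are: {e, r^2, r^4, r^6}; {e, r^4, r^2s, r^6s}; {e, r^4, r^3s, r^7s}; {e, r^4, s, r^4s}; … (5 in all).
So G has 5 subgroups of order 4.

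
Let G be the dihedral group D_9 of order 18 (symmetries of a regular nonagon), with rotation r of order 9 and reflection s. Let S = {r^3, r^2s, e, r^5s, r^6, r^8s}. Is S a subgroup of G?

Yes

|S| = 6 divides |G| = 18, consistent with Lagrange.
S contains the identity, every element's inverse is in S, and S is closed under ·: it is a subgroup.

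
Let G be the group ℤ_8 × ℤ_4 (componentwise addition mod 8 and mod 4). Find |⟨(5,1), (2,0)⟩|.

|⟨(5,1)⟩| = 8 and |⟨(2,0)⟩| = 4, so |H| is a multiple of lcm(8, 4) = 8 and divides |G| = 32.
Closing under the operation: H = {(0,0), (0,2), (1,1), (1,3), (2,0), (2,2), (3,1), (3,3), (4,0), (4,2), (5,1), (5,3), (6,0), (6,2), (7,1), (7,3)}, so |H| = 16.

16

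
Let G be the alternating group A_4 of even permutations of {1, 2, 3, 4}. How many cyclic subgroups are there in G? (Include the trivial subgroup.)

8

Group the elements of G by the cyclic subgroup they generate; each cyclic subgroup of order d accounts for φ(d) elements.
Cyclic subgroups by order — order 1: 1; order 2: 3; order 3: 4.
Total: 8.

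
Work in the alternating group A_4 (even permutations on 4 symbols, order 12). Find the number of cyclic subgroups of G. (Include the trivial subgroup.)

8

Group the elements of G by the cyclic subgroup they generate; each cyclic subgroup of order d accounts for φ(d) elements.
Cyclic subgroups by order — order 1: 1; order 2: 3; order 3: 4.
Total: 8.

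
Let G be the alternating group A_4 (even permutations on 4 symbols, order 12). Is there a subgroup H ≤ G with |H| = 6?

6 | 12, so Lagrange does not rule it out; but checking all subgroups of G, none has order 6.
(A_4 is the standard example that the converse of Lagrange fails.)

No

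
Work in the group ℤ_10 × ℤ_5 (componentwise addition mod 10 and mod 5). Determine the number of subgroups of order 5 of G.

|G| = 50 and 5 | 50, so subgroups of order 5 are possible by Lagrange.
The subgroups of order 5 are: {(0,0), (0,1), (0,2), (0,3), (0,4)}; {(0,0), (2,0), (4,0), (6,0), (8,0)}; {(0,0), (2,1), (4,2), (6,3), (8,4)}; {(0,0), (2,2), (4,4), (6,1), (8,3)}; … (6 in all).
So G has 6 subgroups of order 5.

6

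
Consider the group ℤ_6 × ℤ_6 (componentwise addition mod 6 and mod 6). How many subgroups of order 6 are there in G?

12

|G| = 36 and 6 | 36, so subgroups of order 6 are possible by Lagrange.
The subgroups of order 6 are: {(0,0), (0,1), (0,2), (0,3), (0,4), (0,5)}; {(0,0), (0,2), (0,4), (3,0), (3,2), (3,4)}; {(0,0), (0,2), (0,4), (3,1), (3,3), (3,5)}; {(0,0), (0,3), (2,0), (2,3), (4,0), (4,3)}; … (12 in all).
So G has 12 subgroups of order 6.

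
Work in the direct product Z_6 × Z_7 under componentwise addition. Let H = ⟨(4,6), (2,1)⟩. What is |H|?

|⟨(4,6)⟩| = 21 and |⟨(2,1)⟩| = 21, so |H| is a multiple of lcm(21, 21) = 21 and divides |G| = 42.
Closing under the operation: H = {(0,0), (0,1), (0,2), (0,3), (0,4), (0,5), (0,6), (2,0), (2,1), (2,2), (2,3), (2,4), (2,5), (2,6), (4,0), (4,1), (4,2), (4,3), (4,4), (4,5), (4,6)}, so |H| = 21.

21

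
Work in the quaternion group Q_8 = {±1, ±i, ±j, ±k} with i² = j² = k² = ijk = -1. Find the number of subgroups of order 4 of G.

3

|G| = 8 and 4 | 8, so subgroups of order 4 are possible by Lagrange.
The subgroups of order 4 are: {1, -1, i, -i}; {1, -1, j, -j}; {1, -1, k, -k}.
So G has 3 subgroups of order 4.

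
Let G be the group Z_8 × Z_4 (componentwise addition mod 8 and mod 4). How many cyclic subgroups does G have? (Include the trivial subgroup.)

14

Each element a generates a cyclic subgroup ⟨a⟩; distinct elements may generate the same one (a cyclic group of order d has φ(d) generators).
Cyclic subgroups by order — order 1: 1; order 2: 3; order 4: 6; order 8: 4.
Total: 14.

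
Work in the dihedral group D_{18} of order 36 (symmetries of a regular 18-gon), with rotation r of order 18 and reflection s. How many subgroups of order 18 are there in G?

3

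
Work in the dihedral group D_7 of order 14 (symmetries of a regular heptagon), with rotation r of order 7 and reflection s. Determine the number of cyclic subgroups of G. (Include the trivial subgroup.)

A cyclic subgroup of order d is generated by each of its φ(d) elements of order d, so the cyclic subgroups of order d number (#elements of order d)/φ(d).
Cyclic subgroups by order — order 1: 1; order 2: 7; order 7: 1.
Total: 9.

9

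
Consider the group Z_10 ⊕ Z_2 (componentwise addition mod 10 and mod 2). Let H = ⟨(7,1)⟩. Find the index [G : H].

|⟨(7,1)⟩| = 10 and |G| = 20.
By Lagrange, [G : H] = |G|/|H| = 20/10 = 2.

2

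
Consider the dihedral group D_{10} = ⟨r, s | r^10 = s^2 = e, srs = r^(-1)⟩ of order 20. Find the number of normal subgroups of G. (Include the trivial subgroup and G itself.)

7

G has 22 subgroups. Checking conjugation-invariance by order — order 1: 1/1 normal; order 2: 1/11 normal; order 4: 0/5 normal; order 5: 1/1 normal; order 10: 3/3 normal; order 20: 1/1 normal.
Total normal subgroups: 7.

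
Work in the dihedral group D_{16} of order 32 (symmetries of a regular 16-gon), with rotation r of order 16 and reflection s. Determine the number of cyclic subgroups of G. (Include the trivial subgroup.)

21

A cyclic subgroup of order d is generated by each of its φ(d) elements of order d, so the cyclic subgroups of order d number (#elements of order d)/φ(d).
Cyclic subgroups by order — order 1: 1; order 2: 17; order 4: 1; order 8: 1; order 16: 1.
Total: 21.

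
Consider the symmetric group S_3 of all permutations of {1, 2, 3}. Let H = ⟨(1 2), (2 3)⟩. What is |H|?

6

|⟨(1 2)⟩| = 2 and |⟨(2 3)⟩| = 2, so |H| is a multiple of lcm(2, 2) = 2 and divides |G| = 6.
Closing {(1 2), (2 3)} under the group operation gives all of G, so |H| = 6.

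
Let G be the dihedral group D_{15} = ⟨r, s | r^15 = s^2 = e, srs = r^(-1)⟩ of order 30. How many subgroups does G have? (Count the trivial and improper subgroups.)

|G| = 30, so by Lagrange every subgroup order divides 30. Divisors: 1, 2, 3, 5, 6, 10, 15, 30.
Subgroups by order — order 1: 1; order 2: 15; order 3: 1; order 5: 1; order 6: 5; order 10: 3; order 15: 1; order 30: 1.
Total: 1 + 15 + 1 + 1 + 5 + 3 + 1 + 1 = 28.

28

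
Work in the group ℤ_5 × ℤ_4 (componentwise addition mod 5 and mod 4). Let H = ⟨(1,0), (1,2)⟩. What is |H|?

10

|⟨(1,0)⟩| = 5 and |⟨(1,2)⟩| = 10, so |H| is a multiple of lcm(5, 10) = 10 and divides |G| = 20.
Closing under the operation: H = {(0,0), (0,2), (1,0), (1,2), (2,0), (2,2), (3,0), (3,2), (4,0), (4,2)}, so |H| = 10.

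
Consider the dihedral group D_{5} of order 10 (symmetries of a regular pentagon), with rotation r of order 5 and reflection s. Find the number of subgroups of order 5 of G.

1

|G| = 10 and 5 | 10, so subgroups of order 5 are possible by Lagrange.
The subgroups of order 5 are: {e, r, r^2, r^3, r^4}.
So G has 1 subgroup of order 5.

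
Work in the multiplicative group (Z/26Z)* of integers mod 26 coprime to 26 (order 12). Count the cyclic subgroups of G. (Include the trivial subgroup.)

6

Each element a generates a cyclic subgroup ⟨a⟩; distinct elements may generate the same one (a cyclic group of order d has φ(d) generators).
Cyclic subgroups by order — order 1: 1; order 2: 1; order 3: 1; order 4: 1; order 6: 1; order 12: 1.
Total: 6.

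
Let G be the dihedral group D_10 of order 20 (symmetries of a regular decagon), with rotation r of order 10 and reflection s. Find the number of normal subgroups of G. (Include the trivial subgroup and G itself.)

7

G has 22 subgroups. Checking conjugation-invariance by order — order 1: 1/1 normal; order 2: 1/11 normal; order 4: 0/5 normal; order 5: 1/1 normal; order 10: 3/3 normal; order 20: 1/1 normal.
Total normal subgroups: 7.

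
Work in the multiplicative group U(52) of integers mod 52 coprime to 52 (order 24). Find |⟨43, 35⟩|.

|⟨43⟩| = 6 and |⟨35⟩| = 6, so |H| is a multiple of lcm(6, 6) = 6 and divides |G| = 24.
Closing under the operation: H = {1, 3, 9, 17, 23, 25, 27, 29, 35, 43, 49, 51}, so |H| = 12.

12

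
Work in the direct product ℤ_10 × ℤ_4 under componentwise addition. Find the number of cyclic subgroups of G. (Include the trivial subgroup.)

Each element a generates a cyclic subgroup ⟨a⟩; distinct elements may generate the same one (a cyclic group of order d has φ(d) generators).
Cyclic subgroups by order — order 1: 1; order 2: 3; order 4: 2; order 5: 1; order 10: 3; order 20: 2.
Total: 12.

12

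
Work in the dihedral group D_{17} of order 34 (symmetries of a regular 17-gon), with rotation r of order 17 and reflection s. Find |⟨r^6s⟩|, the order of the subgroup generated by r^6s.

Computing powers of r^6s: the smallest k with (r^6s)^k = e is k = 2.

2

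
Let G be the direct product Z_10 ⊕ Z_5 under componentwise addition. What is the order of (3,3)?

The order of (3,3) in Z_10 × Z_5 is lcm(ord(3) in Z_10, ord(3) in Z_5).
ord(3) = 10 and ord(3) = 5, so |⟨(3,3)⟩| = lcm(10, 5) = 10.

10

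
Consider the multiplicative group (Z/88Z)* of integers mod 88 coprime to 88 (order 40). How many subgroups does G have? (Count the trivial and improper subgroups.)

32

|G| = 40, so by Lagrange every subgroup order divides 40. Divisors: 1, 2, 4, 5, 8, 10, 20, 40.
Subgroups by order — order 1: 1; order 2: 7; order 4: 7; order 5: 1; order 8: 1; order 10: 7; order 20: 7; order 40: 1.
Total: 1 + 7 + 7 + 1 + 1 + 7 + 7 + 1 = 32.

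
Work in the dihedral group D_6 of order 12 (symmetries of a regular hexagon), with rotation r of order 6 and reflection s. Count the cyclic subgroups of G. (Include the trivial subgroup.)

10

Group the elements of G by the cyclic subgroup they generate; each cyclic subgroup of order d accounts for φ(d) elements.
Cyclic subgroups by order — order 1: 1; order 2: 7; order 3: 1; order 6: 1.
Total: 10.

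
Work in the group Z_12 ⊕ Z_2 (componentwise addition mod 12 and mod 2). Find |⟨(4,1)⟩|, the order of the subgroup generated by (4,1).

The order of (4,1) in Z_12 × Z_2 is lcm(ord(4) in Z_12, ord(1) in Z_2).
ord(4) = 3 and ord(1) = 2, so |⟨(4,1)⟩| = lcm(3, 2) = 6.

6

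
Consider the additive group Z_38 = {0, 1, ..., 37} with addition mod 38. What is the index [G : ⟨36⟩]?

2

|⟨36⟩| = 19 and |G| = 38.
By Lagrange, [G : H] = |G|/|H| = 38/19 = 2.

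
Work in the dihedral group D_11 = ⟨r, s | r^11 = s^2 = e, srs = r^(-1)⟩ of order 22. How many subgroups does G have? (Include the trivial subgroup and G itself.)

14

|G| = 22, so by Lagrange every subgroup order divides 22. Divisors: 1, 2, 11, 22.
Subgroups by order — order 1: 1; order 2: 11; order 11: 1; order 22: 1.
Total: 1 + 11 + 1 + 1 = 14.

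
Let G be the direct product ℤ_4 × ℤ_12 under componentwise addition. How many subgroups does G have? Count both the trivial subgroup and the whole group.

|G| = 48, so by Lagrange every subgroup order divides 48. Divisors: 1, 2, 3, 4, 6, 8, 12, 16, 24, 48.
Subgroups by order — order 1: 1; order 2: 3; order 3: 1; order 4: 7; order 6: 3; order 8: 3; order 12: 7; order 16: 1; order 24: 3; order 48: 1.
Total: 1 + 3 + 1 + 7 + 3 + 3 + 7 + 1 + 3 + 1 = 30.

30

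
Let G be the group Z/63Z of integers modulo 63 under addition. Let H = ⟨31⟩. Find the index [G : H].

|⟨31⟩| = 63 and |G| = 63.
By Lagrange, [G : H] = |G|/|H| = 63/63 = 1.

1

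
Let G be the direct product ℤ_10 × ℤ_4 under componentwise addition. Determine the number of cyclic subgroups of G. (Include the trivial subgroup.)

Each element a generates a cyclic subgroup ⟨a⟩; distinct elements may generate the same one (a cyclic group of order d has φ(d) generators).
Cyclic subgroups by order — order 1: 1; order 2: 3; order 4: 2; order 5: 1; order 10: 3; order 20: 2.
Total: 12.

12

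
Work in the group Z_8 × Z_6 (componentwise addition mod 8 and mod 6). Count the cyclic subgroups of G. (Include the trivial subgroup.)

16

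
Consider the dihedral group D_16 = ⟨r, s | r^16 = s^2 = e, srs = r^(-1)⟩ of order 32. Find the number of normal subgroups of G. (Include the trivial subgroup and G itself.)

G has 36 subgroups. Checking conjugation-invariance by order — order 1: 1/1 normal; order 2: 1/17 normal; order 4: 1/9 normal; order 8: 1/5 normal; order 16: 3/3 normal; order 32: 1/1 normal.
Total normal subgroups: 8.

8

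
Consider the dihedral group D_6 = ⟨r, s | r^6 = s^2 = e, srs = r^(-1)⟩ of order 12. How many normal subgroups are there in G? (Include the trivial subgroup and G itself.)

G has 16 subgroups. Checking conjugation-invariance by order — order 1: 1/1 normal; order 2: 1/7 normal; order 3: 1/1 normal; order 4: 0/3 normal; order 6: 3/3 normal; order 12: 1/1 normal.
Total normal subgroups: 7.

7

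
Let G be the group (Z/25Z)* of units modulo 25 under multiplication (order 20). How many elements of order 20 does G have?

8

The elements of order 20 are: 2, 3, 8, 12, 13, 17, 22, 23.
That's 8.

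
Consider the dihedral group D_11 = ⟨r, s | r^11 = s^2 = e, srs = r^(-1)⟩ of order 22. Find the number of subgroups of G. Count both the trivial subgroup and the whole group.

14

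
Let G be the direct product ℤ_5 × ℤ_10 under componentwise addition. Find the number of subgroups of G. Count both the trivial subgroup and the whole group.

|G| = 50, so by Lagrange every subgroup order divides 50. Divisors: 1, 2, 5, 10, 25, 50.
Subgroups by order — order 1: 1; order 2: 1; order 5: 6; order 10: 6; order 25: 1; order 50: 1.
Total: 1 + 1 + 6 + 6 + 1 + 1 = 16.

16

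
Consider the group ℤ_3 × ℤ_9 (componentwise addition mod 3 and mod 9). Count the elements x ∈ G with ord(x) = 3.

An element (a,b) has order lcm(ord(a), ord(b)); count pairs with lcm equal to 3.
Enumerating gives 8 such elements.

8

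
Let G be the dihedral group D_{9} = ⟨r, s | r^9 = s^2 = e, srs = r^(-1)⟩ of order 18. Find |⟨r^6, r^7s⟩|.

6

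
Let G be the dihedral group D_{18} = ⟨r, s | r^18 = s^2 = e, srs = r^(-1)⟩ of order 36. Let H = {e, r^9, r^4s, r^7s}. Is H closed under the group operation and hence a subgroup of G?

No

Closure fails: r^9 · r^4s = r^13s ∉ H. So H is not a subgroup.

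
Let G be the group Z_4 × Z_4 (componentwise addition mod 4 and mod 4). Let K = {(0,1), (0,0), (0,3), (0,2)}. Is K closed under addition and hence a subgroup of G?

Yes

|K| = 4 divides |G| = 16, consistent with Lagrange.
K contains the identity, every element's inverse is in K, and K is closed under +: it is a subgroup.
In fact K = ⟨(0,1)⟩.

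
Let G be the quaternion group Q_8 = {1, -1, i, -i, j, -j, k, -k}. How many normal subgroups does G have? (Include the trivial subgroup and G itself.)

G has 6 subgroups. Checking conjugation-invariance by order — order 1: 1/1 normal; order 2: 1/1 normal; order 4: 3/3 normal; order 8: 1/1 normal.
Total normal subgroups: 6.

6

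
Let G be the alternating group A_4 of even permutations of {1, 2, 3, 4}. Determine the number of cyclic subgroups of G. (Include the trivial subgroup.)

A cyclic subgroup of order d is generated by each of its φ(d) elements of order d, so the cyclic subgroups of order d number (#elements of order d)/φ(d).
Cyclic subgroups by order — order 1: 1; order 2: 3; order 3: 4.
Total: 8.

8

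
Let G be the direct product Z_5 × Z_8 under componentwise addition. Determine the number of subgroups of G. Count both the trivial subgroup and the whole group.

|G| = 40, so by Lagrange every subgroup order divides 40. Divisors: 1, 2, 4, 5, 8, 10, 20, 40.
Subgroups by order — order 1: 1; order 2: 1; order 4: 1; order 5: 1; order 8: 1; order 10: 1; order 20: 1; order 40: 1.
Total: 1 + 1 + 1 + 1 + 1 + 1 + 1 + 1 = 8.

8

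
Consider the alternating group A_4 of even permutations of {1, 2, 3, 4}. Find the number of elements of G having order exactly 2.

3

The elements of order 2 are: (1 2)(3 4), (1 3)(2 4), (1 4)(2 3).
That's 3.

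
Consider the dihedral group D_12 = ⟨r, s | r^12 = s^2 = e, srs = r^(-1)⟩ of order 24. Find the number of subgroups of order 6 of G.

5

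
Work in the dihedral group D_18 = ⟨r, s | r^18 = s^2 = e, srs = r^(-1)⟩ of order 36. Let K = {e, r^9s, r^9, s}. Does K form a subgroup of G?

Yes

|K| = 4 divides |G| = 36, consistent with Lagrange.
K contains the identity, every element's inverse is in K, and K is closed under ·: it is a subgroup.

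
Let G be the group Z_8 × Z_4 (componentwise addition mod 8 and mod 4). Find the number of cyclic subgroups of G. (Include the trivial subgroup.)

A cyclic subgroup of order d is generated by each of its φ(d) elements of order d, so the cyclic subgroups of order d number (#elements of order d)/φ(d).
Cyclic subgroups by order — order 1: 1; order 2: 3; order 4: 6; order 8: 4.
Total: 14.

14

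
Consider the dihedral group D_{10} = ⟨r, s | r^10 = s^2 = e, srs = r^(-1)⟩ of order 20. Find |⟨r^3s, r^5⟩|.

|⟨r^3s⟩| = 2 and |⟨r^5⟩| = 2, so |H| is a multiple of lcm(2, 2) = 2 and divides |G| = 20.
Closing under the operation: H = {e, r^5, r^3s, r^8s}, so |H| = 4.

4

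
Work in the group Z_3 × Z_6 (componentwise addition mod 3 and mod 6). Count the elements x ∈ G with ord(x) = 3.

8

An element (a,b) has order lcm(ord(a), ord(b)); count pairs with lcm equal to 3.
Enumerating gives 8 such elements.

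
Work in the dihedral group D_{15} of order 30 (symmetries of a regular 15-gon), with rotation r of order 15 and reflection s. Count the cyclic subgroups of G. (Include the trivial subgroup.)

19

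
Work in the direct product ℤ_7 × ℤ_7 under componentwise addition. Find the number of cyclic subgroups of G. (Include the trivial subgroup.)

Group the elements of G by the cyclic subgroup they generate; each cyclic subgroup of order d accounts for φ(d) elements.
Cyclic subgroups by order — order 1: 1; order 7: 8.
Total: 9.

9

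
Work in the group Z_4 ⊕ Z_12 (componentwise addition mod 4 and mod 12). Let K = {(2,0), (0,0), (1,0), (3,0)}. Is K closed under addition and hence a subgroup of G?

|K| = 4 divides |G| = 48, consistent with Lagrange.
K contains the identity, every element's inverse is in K, and K is closed under +: it is a subgroup.
In fact K = ⟨(1,0)⟩.

Yes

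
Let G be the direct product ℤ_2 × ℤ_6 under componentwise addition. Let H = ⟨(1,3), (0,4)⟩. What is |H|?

|⟨(1,3)⟩| = 2 and |⟨(0,4)⟩| = 3, so |H| is a multiple of lcm(2, 3) = 6 and divides |G| = 12.
Closing under the operation: H = {(0,0), (0,2), (0,4), (1,1), (1,3), (1,5)}, so |H| = 6.

6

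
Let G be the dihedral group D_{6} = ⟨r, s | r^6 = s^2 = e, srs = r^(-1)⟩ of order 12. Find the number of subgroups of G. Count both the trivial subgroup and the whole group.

16

|G| = 12, so by Lagrange every subgroup order divides 12. Divisors: 1, 2, 3, 4, 6, 12.
Subgroups by order — order 1: 1; order 2: 7; order 3: 1; order 4: 3; order 6: 3; order 12: 1.
Total: 1 + 7 + 1 + 3 + 3 + 1 = 16.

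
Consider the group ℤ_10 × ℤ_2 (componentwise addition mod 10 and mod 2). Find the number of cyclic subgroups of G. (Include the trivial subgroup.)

A cyclic subgroup of order d is generated by each of its φ(d) elements of order d, so the cyclic subgroups of order d number (#elements of order d)/φ(d).
Cyclic subgroups by order — order 1: 1; order 2: 3; order 5: 1; order 10: 3.
Total: 8.

8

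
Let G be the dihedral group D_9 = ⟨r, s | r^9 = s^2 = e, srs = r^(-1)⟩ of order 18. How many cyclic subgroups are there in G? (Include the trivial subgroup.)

12

Each element a generates a cyclic subgroup ⟨a⟩; distinct elements may generate the same one (a cyclic group of order d has φ(d) generators).
Cyclic subgroups by order — order 1: 1; order 2: 9; order 3: 1; order 9: 1.
Total: 12.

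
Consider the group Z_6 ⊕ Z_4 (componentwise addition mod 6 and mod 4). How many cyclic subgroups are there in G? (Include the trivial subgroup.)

12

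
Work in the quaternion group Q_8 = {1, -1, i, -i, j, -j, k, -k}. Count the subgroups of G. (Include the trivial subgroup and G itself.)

|G| = 8, so by Lagrange every subgroup order divides 8. Divisors: 1, 2, 4, 8.
Subgroups by order — order 1: 1; order 2: 1; order 4: 3; order 8: 1.
Total: 1 + 1 + 3 + 1 = 6.

6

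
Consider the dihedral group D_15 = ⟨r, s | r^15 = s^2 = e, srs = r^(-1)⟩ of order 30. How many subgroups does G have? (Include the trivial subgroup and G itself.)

|G| = 30, so by Lagrange every subgroup order divides 30. Divisors: 1, 2, 3, 5, 6, 10, 15, 30.
Subgroups by order — order 1: 1; order 2: 15; order 3: 1; order 5: 1; order 6: 5; order 10: 3; order 15: 1; order 30: 1.
Total: 1 + 15 + 1 + 1 + 5 + 3 + 1 + 1 = 28.

28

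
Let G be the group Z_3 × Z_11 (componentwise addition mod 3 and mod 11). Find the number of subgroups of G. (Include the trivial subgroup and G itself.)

|G| = 33, so by Lagrange every subgroup order divides 33. Divisors: 1, 3, 11, 33.
Subgroups by order — order 1: 1; order 3: 1; order 11: 1; order 33: 1.
Total: 1 + 1 + 1 + 1 = 4.

4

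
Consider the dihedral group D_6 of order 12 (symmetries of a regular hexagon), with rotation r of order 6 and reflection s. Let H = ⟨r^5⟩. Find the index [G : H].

2

|⟨r^5⟩| = 6 and |G| = 12.
By Lagrange, [G : H] = |G|/|H| = 12/6 = 2.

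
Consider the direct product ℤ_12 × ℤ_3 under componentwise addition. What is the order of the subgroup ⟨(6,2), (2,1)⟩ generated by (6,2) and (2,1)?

18

|⟨(6,2)⟩| = 6 and |⟨(2,1)⟩| = 6, so |H| is a multiple of lcm(6, 6) = 6 and divides |G| = 36.
Closing under the operation: H = {(0,0), (0,1), (0,2), (2,0), (2,1), (2,2), (4,0), (4,1), (4,2), (6,0), (6,1), (6,2), (8,0), (8,1), (8,2), (10,0), (10,1), (10,2)}, so |H| = 18.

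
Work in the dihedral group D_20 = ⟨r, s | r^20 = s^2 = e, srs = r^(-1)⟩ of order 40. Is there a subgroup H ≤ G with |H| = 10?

Yes

10 | 40. A subgroup of order 10 is {e, r^2, r^4, r^6, r^8, r^10, r^12, r^14, r^16, r^18}.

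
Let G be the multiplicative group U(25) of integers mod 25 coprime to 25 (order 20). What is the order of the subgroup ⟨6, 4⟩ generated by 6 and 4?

|⟨6⟩| = 5 and |⟨4⟩| = 10, so |H| is a multiple of lcm(5, 10) = 10 and divides |G| = 20.
Closing under the operation: H = {1, 4, 6, 9, 11, 14, 16, 19, 21, 24}, so |H| = 10.

10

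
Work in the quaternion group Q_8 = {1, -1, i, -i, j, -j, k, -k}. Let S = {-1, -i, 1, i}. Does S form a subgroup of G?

|S| = 4 divides |G| = 8, consistent with Lagrange.
S contains the identity, every element's inverse is in S, and S is closed under ·: it is a subgroup.
In fact S = ⟨-i⟩.

Yes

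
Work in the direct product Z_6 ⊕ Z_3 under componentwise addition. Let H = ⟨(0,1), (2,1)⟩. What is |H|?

9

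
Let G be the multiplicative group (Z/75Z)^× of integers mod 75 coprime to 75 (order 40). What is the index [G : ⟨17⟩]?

2

|⟨17⟩| = 20 and |G| = 40.
By Lagrange, [G : H] = |G|/|H| = 40/20 = 2.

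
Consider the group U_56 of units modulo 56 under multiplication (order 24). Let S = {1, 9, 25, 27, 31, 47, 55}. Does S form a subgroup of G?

|S| = 7 does not divide |G| = 24, so by Lagrange S is not a subgroup.

No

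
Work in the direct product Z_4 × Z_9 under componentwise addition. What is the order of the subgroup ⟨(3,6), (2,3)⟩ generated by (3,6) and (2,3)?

|⟨(3,6)⟩| = 12 and |⟨(2,3)⟩| = 6, so |H| is a multiple of lcm(12, 6) = 12 and divides |G| = 36.
Closing under the operation: H = {(0,0), (0,3), (0,6), (1,0), (1,3), (1,6), (2,0), (2,3), (2,6), (3,0), (3,3), (3,6)}, so |H| = 12.

12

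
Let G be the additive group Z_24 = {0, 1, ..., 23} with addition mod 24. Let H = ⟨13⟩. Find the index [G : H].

1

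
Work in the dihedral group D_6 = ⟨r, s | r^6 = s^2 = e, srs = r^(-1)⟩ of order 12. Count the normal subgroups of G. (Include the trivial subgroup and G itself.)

G has 16 subgroups. Checking conjugation-invariance by order — order 1: 1/1 normal; order 2: 1/7 normal; order 3: 1/1 normal; order 4: 0/3 normal; order 6: 3/3 normal; order 12: 1/1 normal.
Total normal subgroups: 7.

7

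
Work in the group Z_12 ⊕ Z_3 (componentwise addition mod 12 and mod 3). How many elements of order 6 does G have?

An element (a,b) has order lcm(ord(a), ord(b)); count pairs with lcm equal to 6.
Enumerating gives 8 such elements.

8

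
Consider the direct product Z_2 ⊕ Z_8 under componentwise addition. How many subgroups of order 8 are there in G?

|G| = 16 and 8 | 16, so subgroups of order 8 are possible by Lagrange.
The subgroups of order 8 are: {(0,0), (0,1), (0,2), (0,3), (0,4), (0,5), (0,6), (0,7)}; {(0,0), (0,2), (0,4), (0,6), (1,0), (1,2), (1,4), (1,6)}; {(0,0), (0,2), (0,4), (0,6), (1,1), (1,3), (1,5), (1,7)}.
So G has 3 subgroups of order 8.

3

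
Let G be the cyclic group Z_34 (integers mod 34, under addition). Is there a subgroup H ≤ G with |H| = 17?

Yes

17 | 34. A subgroup of order 17 is {0, 2, 4, 6, 8, 10, 12, 14, 16, 18, 20, 22, 24, 26, 28, 30, 32}.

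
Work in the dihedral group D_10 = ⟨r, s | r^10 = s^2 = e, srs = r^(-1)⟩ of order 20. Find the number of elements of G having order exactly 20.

0

No element of G has order 20 (even though 20 | 20).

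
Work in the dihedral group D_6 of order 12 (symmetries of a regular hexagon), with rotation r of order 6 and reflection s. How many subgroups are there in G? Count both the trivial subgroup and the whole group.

|G| = 12, so by Lagrange every subgroup order divides 12. Divisors: 1, 2, 3, 4, 6, 12.
Subgroups by order — order 1: 1; order 2: 7; order 3: 1; order 4: 3; order 6: 3; order 12: 1.
Total: 1 + 7 + 1 + 3 + 3 + 1 = 16.

16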